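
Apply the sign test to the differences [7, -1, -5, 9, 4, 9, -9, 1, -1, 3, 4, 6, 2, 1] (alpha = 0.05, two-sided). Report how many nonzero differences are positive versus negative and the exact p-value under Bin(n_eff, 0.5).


Step 1: Discard zero differences. Original n = 14; n_eff = number of nonzero differences = 14.
Nonzero differences (with sign): +7, -1, -5, +9, +4, +9, -9, +1, -1, +3, +4, +6, +2, +1
Step 2: Count signs: positive = 10, negative = 4.
Step 3: Under H0: P(positive) = 0.5, so the number of positives S ~ Bin(14, 0.5).
Step 4: Two-sided exact p-value = sum of Bin(14,0.5) probabilities at or below the observed probability = 0.179565.
Step 5: alpha = 0.05. fail to reject H0.

n_eff = 14, pos = 10, neg = 4, p = 0.179565, fail to reject H0.


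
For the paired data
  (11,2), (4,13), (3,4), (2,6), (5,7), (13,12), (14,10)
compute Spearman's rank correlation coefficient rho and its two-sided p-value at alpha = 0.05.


Step 1: Rank x and y separately (midranks; no ties here).
rank(x): 11->5, 4->3, 3->2, 2->1, 5->4, 13->6, 14->7
rank(y): 2->1, 13->7, 4->2, 6->3, 7->4, 12->6, 10->5
Step 2: d_i = R_x(i) - R_y(i); compute d_i^2.
  (5-1)^2=16, (3-7)^2=16, (2-2)^2=0, (1-3)^2=4, (4-4)^2=0, (6-6)^2=0, (7-5)^2=4
sum(d^2) = 40.
Step 3: rho = 1 - 6*40 / (7*(7^2 - 1)) = 1 - 240/336 = 0.285714.
Step 4: Under H0, t = rho * sqrt((n-2)/(1-rho^2)) = 0.6667 ~ t(5).
Step 5: Two-sided p-value from the t-distribution with 5 df = 0.534509.
Step 6: alpha = 0.05. fail to reject H0.

rho = 0.2857, p = 0.534509, fail to reject H0 at alpha = 0.05.


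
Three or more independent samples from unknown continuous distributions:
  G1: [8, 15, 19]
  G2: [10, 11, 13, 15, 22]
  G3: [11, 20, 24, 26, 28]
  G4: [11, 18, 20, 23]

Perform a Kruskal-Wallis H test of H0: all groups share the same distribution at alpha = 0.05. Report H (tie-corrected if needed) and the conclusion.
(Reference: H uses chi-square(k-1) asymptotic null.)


Step 1: Combine all N = 17 observations and assign midranks.
sorted (value, group, rank): (8,G1,1), (10,G2,2), (11,G2,4), (11,G3,4), (11,G4,4), (13,G2,6), (15,G1,7.5), (15,G2,7.5), (18,G4,9), (19,G1,10), (20,G3,11.5), (20,G4,11.5), (22,G2,13), (23,G4,14), (24,G3,15), (26,G3,16), (28,G3,17)
Step 2: Sum ranks within each group.
R_1 = 18.5 (n_1 = 3)
R_2 = 32.5 (n_2 = 5)
R_3 = 63.5 (n_3 = 5)
R_4 = 38.5 (n_4 = 4)
Step 3: H = 12/(N(N+1)) * sum(R_i^2/n_i) - 3(N+1)
     = 12/(17*18) * (18.5^2/3 + 32.5^2/5 + 63.5^2/5 + 38.5^2/4) - 3*18
     = 0.039216 * 1502.35 - 54
     = 4.915523.
Step 4: Ties present; correction factor C = 1 - 36/(17^3 - 17) = 0.992647. Corrected H = 4.915523 / 0.992647 = 4.951934.
Step 5: Under H0, H ~ chi^2(3); p-value = 0.175351.
Step 6: alpha = 0.05. fail to reject H0.

H = 4.9519, df = 3, p = 0.175351, fail to reject H0.


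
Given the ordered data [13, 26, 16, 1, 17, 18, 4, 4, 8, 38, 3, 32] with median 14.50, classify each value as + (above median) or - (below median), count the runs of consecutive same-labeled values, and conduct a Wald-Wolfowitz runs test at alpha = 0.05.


Step 1: Compute median = 14.50; label A = above, B = below.
Labels in order: BAABAABBBABA  (n_A = 6, n_B = 6)
Step 2: Count runs R = 8.
Step 3: Under H0 (random ordering), E[R] = 2*n_A*n_B/(n_A+n_B) + 1 = 2*6*6/12 + 1 = 7.0000.
        Var[R] = 2*n_A*n_B*(2*n_A*n_B - n_A - n_B) / ((n_A+n_B)^2 * (n_A+n_B-1)) = 4320/1584 = 2.7273.
        SD[R] = 1.6514.
Step 4: Continuity-corrected z = (R - 0.5 - E[R]) / SD[R] = (8 - 0.5 - 7.0000) / 1.6514 = 0.3028.
Step 5: Two-sided p-value via normal approximation = 2*(1 - Phi(|z|)) = 0.762069.
Step 6: alpha = 0.05. fail to reject H0.

R = 8, z = 0.3028, p = 0.762069, fail to reject H0.


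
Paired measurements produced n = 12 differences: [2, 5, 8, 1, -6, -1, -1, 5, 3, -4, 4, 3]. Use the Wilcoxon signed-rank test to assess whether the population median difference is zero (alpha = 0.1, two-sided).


Step 1: Drop any zero differences (none here) and take |d_i|.
|d| = [2, 5, 8, 1, 6, 1, 1, 5, 3, 4, 4, 3]
Step 2: Midrank |d_i| (ties get averaged ranks).
ranks: |2|->4, |5|->9.5, |8|->12, |1|->2, |6|->11, |1|->2, |1|->2, |5|->9.5, |3|->5.5, |4|->7.5, |4|->7.5, |3|->5.5
Step 3: Attach original signs; sum ranks with positive sign and with negative sign.
W+ = 4 + 9.5 + 12 + 2 + 9.5 + 5.5 + 7.5 + 5.5 = 55.5
W- = 11 + 2 + 2 + 7.5 = 22.5
(Check: W+ + W- = 78 should equal n(n+1)/2 = 78.)
Step 4: Test statistic W = min(W+, W-) = 22.5.
Step 5: Ties in |d|, so use the tie-corrected normal approximation.
        E[W] = n(n+1)/4 = 12*13/4 = 39.
        Tie groups: |d|=1 (t=3), |d|=3 (t=2), |d|=4 (t=2), |d|=5 (t=2); sum(t^3 - t) = 42.
        Var[W] = n(n+1)(2n+1)/24 - sum(t^3-t)/48 = 3900/24 - 42/48 = 161.625.
        z = (W - E[W]) / sqrt(Var[W]) = (22.5 - 39) / 12.7132 = -1.2979.
        Two-sided p = 2*Phi(z) = 0.194334.
Step 6: alpha = 0.1. fail to reject H0.

W+ = 55.5, W- = 22.5, W = min = 22.5, p = 0.194334, fail to reject H0.


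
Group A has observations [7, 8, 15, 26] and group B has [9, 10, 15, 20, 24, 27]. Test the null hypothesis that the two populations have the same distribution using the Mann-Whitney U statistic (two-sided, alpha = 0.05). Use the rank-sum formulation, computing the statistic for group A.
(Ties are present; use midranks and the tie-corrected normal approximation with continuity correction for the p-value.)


Step 1: Combine and sort all 10 observations; assign midranks.
sorted (value, group): (7,X), (8,X), (9,Y), (10,Y), (15,X), (15,Y), (20,Y), (24,Y), (26,X), (27,Y)
ranks: 7->1, 8->2, 9->3, 10->4, 15->5.5, 15->5.5, 20->7, 24->8, 26->9, 27->10
Step 2: Rank sum for X: R1 = 1 + 2 + 5.5 + 9 = 17.5.
Step 3: U_X = R1 - n1(n1+1)/2 = 17.5 - 4*5/2 = 17.5 - 10 = 7.5.
       U_Y = n1*n2 - U_X = 24 - 7.5 = 16.5.
Step 4: Ties are present, so use the tie-corrected normal approximation (with continuity correction) for the p-value.
Step 5: p-value = 0.392330; compare to alpha = 0.05. fail to reject H0.

U_X = 7.5, p = 0.392330, fail to reject H0 at alpha = 0.05.


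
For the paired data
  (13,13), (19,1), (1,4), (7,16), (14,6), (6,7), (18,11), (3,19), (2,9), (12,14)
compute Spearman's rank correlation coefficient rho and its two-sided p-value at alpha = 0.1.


Step 1: Rank x and y separately (midranks; no ties here).
rank(x): 13->7, 19->10, 1->1, 7->5, 14->8, 6->4, 18->9, 3->3, 2->2, 12->6
rank(y): 13->7, 1->1, 4->2, 16->9, 6->3, 7->4, 11->6, 19->10, 9->5, 14->8
Step 2: d_i = R_x(i) - R_y(i); compute d_i^2.
  (7-7)^2=0, (10-1)^2=81, (1-2)^2=1, (5-9)^2=16, (8-3)^2=25, (4-4)^2=0, (9-6)^2=9, (3-10)^2=49, (2-5)^2=9, (6-8)^2=4
sum(d^2) = 194.
Step 3: rho = 1 - 6*194 / (10*(10^2 - 1)) = 1 - 1164/990 = -0.175758.
Step 4: Under H0, t = rho * sqrt((n-2)/(1-rho^2)) = -0.5050 ~ t(8).
Step 5: Two-sided p-value from the t-distribution with 8 df = 0.627188.
Step 6: alpha = 0.1. fail to reject H0.

rho = -0.1758, p = 0.627188, fail to reject H0 at alpha = 0.1.


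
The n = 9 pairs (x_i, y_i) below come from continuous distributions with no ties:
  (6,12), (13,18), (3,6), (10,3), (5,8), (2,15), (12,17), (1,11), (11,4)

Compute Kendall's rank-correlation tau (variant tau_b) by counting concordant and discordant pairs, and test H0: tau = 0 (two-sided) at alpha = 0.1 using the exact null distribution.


Step 1: Enumerate the 36 unordered pairs (i,j) with i<j and classify each by sign(x_j-x_i) * sign(y_j-y_i).
  (1,2):dx=+7,dy=+6->C; (1,3):dx=-3,dy=-6->C; (1,4):dx=+4,dy=-9->D; (1,5):dx=-1,dy=-4->C
  (1,6):dx=-4,dy=+3->D; (1,7):dx=+6,dy=+5->C; (1,8):dx=-5,dy=-1->C; (1,9):dx=+5,dy=-8->D
  (2,3):dx=-10,dy=-12->C; (2,4):dx=-3,dy=-15->C; (2,5):dx=-8,dy=-10->C; (2,6):dx=-11,dy=-3->C
  (2,7):dx=-1,dy=-1->C; (2,8):dx=-12,dy=-7->C; (2,9):dx=-2,dy=-14->C; (3,4):dx=+7,dy=-3->D
  (3,5):dx=+2,dy=+2->C; (3,6):dx=-1,dy=+9->D; (3,7):dx=+9,dy=+11->C; (3,8):dx=-2,dy=+5->D
  (3,9):dx=+8,dy=-2->D; (4,5):dx=-5,dy=+5->D; (4,6):dx=-8,dy=+12->D; (4,7):dx=+2,dy=+14->C
  (4,8):dx=-9,dy=+8->D; (4,9):dx=+1,dy=+1->C; (5,6):dx=-3,dy=+7->D; (5,7):dx=+7,dy=+9->C
  (5,8):dx=-4,dy=+3->D; (5,9):dx=+6,dy=-4->D; (6,7):dx=+10,dy=+2->C; (6,8):dx=-1,dy=-4->C
  (6,9):dx=+9,dy=-11->D; (7,8):dx=-11,dy=-6->C; (7,9):dx=-1,dy=-13->C; (8,9):dx=+10,dy=-7->D
Step 2: C = 21, D = 15, total pairs = 36.
Step 3: tau = (C - D)/(n(n-1)/2) = (21 - 15)/36 = 0.166667.
Step 4: Exact two-sided p-value (enumerate n! = 362880 permutations of y under H0): p = 0.612202.
Step 5: alpha = 0.1. fail to reject H0.

tau_b = 0.1667 (C=21, D=15), p = 0.612202, fail to reject H0.


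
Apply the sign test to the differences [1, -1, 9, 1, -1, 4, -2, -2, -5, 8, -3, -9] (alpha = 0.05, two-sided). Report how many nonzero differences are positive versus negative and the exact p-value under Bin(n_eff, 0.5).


Step 1: Discard zero differences. Original n = 12; n_eff = number of nonzero differences = 12.
Nonzero differences (with sign): +1, -1, +9, +1, -1, +4, -2, -2, -5, +8, -3, -9
Step 2: Count signs: positive = 5, negative = 7.
Step 3: Under H0: P(positive) = 0.5, so the number of positives S ~ Bin(12, 0.5).
Step 4: Two-sided exact p-value = sum of Bin(12,0.5) probabilities at or below the observed probability = 0.774414.
Step 5: alpha = 0.05. fail to reject H0.

n_eff = 12, pos = 5, neg = 7, p = 0.774414, fail to reject H0.


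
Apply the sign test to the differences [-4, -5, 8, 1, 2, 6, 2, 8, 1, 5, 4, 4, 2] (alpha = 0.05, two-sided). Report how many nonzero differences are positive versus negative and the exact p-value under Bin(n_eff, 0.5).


Step 1: Discard zero differences. Original n = 13; n_eff = number of nonzero differences = 13.
Nonzero differences (with sign): -4, -5, +8, +1, +2, +6, +2, +8, +1, +5, +4, +4, +2
Step 2: Count signs: positive = 11, negative = 2.
Step 3: Under H0: P(positive) = 0.5, so the number of positives S ~ Bin(13, 0.5).
Step 4: Two-sided exact p-value = sum of Bin(13,0.5) probabilities at or below the observed probability = 0.022461.
Step 5: alpha = 0.05. reject H0.

n_eff = 13, pos = 11, neg = 2, p = 0.022461, reject H0.


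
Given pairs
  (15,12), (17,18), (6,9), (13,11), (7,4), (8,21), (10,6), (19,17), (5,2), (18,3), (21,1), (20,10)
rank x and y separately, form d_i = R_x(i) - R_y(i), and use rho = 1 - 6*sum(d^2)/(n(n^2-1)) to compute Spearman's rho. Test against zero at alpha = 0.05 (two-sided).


Step 1: Rank x and y separately (midranks; no ties here).
rank(x): 15->7, 17->8, 6->2, 13->6, 7->3, 8->4, 10->5, 19->10, 5->1, 18->9, 21->12, 20->11
rank(y): 12->9, 18->11, 9->6, 11->8, 4->4, 21->12, 6->5, 17->10, 2->2, 3->3, 1->1, 10->7
Step 2: d_i = R_x(i) - R_y(i); compute d_i^2.
  (7-9)^2=4, (8-11)^2=9, (2-6)^2=16, (6-8)^2=4, (3-4)^2=1, (4-12)^2=64, (5-5)^2=0, (10-10)^2=0, (1-2)^2=1, (9-3)^2=36, (12-1)^2=121, (11-7)^2=16
sum(d^2) = 272.
Step 3: rho = 1 - 6*272 / (12*(12^2 - 1)) = 1 - 1632/1716 = 0.048951.
Step 4: Under H0, t = rho * sqrt((n-2)/(1-rho^2)) = 0.1550 ~ t(10).
Step 5: Two-sided p-value from the t-distribution with 10 df = 0.879919.
Step 6: alpha = 0.05. fail to reject H0.

rho = 0.0490, p = 0.879919, fail to reject H0 at alpha = 0.05.


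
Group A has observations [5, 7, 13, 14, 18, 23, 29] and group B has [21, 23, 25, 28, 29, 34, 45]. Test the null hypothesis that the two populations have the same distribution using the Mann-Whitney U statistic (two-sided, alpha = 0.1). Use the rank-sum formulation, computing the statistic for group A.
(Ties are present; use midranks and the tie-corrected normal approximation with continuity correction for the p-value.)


Step 1: Combine and sort all 14 observations; assign midranks.
sorted (value, group): (5,X), (7,X), (13,X), (14,X), (18,X), (21,Y), (23,X), (23,Y), (25,Y), (28,Y), (29,X), (29,Y), (34,Y), (45,Y)
ranks: 5->1, 7->2, 13->3, 14->4, 18->5, 21->6, 23->7.5, 23->7.5, 25->9, 28->10, 29->11.5, 29->11.5, 34->13, 45->14
Step 2: Rank sum for X: R1 = 1 + 2 + 3 + 4 + 5 + 7.5 + 11.5 = 34.
Step 3: U_X = R1 - n1(n1+1)/2 = 34 - 7*8/2 = 34 - 28 = 6.
       U_Y = n1*n2 - U_X = 49 - 6 = 43.
Step 4: Ties are present, so use the tie-corrected normal approximation (with continuity correction) for the p-value.
Step 5: p-value = 0.021165; compare to alpha = 0.1. reject H0.

U_X = 6, p = 0.021165, reject H0 at alpha = 0.1.


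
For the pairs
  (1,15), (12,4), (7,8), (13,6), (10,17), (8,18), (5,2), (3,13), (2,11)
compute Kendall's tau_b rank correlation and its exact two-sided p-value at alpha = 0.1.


Step 1: Enumerate the 36 unordered pairs (i,j) with i<j and classify each by sign(x_j-x_i) * sign(y_j-y_i).
  (1,2):dx=+11,dy=-11->D; (1,3):dx=+6,dy=-7->D; (1,4):dx=+12,dy=-9->D; (1,5):dx=+9,dy=+2->C
  (1,6):dx=+7,dy=+3->C; (1,7):dx=+4,dy=-13->D; (1,8):dx=+2,dy=-2->D; (1,9):dx=+1,dy=-4->D
  (2,3):dx=-5,dy=+4->D; (2,4):dx=+1,dy=+2->C; (2,5):dx=-2,dy=+13->D; (2,6):dx=-4,dy=+14->D
  (2,7):dx=-7,dy=-2->C; (2,8):dx=-9,dy=+9->D; (2,9):dx=-10,dy=+7->D; (3,4):dx=+6,dy=-2->D
  (3,5):dx=+3,dy=+9->C; (3,6):dx=+1,dy=+10->C; (3,7):dx=-2,dy=-6->C; (3,8):dx=-4,dy=+5->D
  (3,9):dx=-5,dy=+3->D; (4,5):dx=-3,dy=+11->D; (4,6):dx=-5,dy=+12->D; (4,7):dx=-8,dy=-4->C
  (4,8):dx=-10,dy=+7->D; (4,9):dx=-11,dy=+5->D; (5,6):dx=-2,dy=+1->D; (5,7):dx=-5,dy=-15->C
  (5,8):dx=-7,dy=-4->C; (5,9):dx=-8,dy=-6->C; (6,7):dx=-3,dy=-16->C; (6,8):dx=-5,dy=-5->C
  (6,9):dx=-6,dy=-7->C; (7,8):dx=-2,dy=+11->D; (7,9):dx=-3,dy=+9->D; (8,9):dx=-1,dy=-2->C
Step 2: C = 15, D = 21, total pairs = 36.
Step 3: tau = (C - D)/(n(n-1)/2) = (15 - 21)/36 = -0.166667.
Step 4: Exact two-sided p-value (enumerate n! = 362880 permutations of y under H0): p = 0.612202.
Step 5: alpha = 0.1. fail to reject H0.

tau_b = -0.1667 (C=15, D=21), p = 0.612202, fail to reject H0.


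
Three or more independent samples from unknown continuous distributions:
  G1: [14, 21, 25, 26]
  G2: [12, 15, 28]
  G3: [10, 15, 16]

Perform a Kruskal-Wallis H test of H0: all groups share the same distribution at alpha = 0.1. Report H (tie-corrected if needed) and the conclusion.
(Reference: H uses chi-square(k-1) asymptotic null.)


Step 1: Combine all N = 10 observations and assign midranks.
sorted (value, group, rank): (10,G3,1), (12,G2,2), (14,G1,3), (15,G2,4.5), (15,G3,4.5), (16,G3,6), (21,G1,7), (25,G1,8), (26,G1,9), (28,G2,10)
Step 2: Sum ranks within each group.
R_1 = 27 (n_1 = 4)
R_2 = 16.5 (n_2 = 3)
R_3 = 11.5 (n_3 = 3)
Step 3: H = 12/(N(N+1)) * sum(R_i^2/n_i) - 3(N+1)
     = 12/(10*11) * (27^2/4 + 16.5^2/3 + 11.5^2/3) - 3*11
     = 0.109091 * 317.083 - 33
     = 1.590909.
Step 4: Ties present; correction factor C = 1 - 6/(10^3 - 10) = 0.993939. Corrected H = 1.590909 / 0.993939 = 1.600610.
Step 5: Under H0, H ~ chi^2(2); p-value = 0.449192.
Step 6: alpha = 0.1. fail to reject H0.

H = 1.6006, df = 2, p = 0.449192, fail to reject H0.


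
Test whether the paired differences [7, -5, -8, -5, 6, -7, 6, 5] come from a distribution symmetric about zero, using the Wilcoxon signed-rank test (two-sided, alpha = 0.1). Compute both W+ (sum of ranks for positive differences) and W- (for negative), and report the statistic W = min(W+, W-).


Step 1: Drop any zero differences (none here) and take |d_i|.
|d| = [7, 5, 8, 5, 6, 7, 6, 5]
Step 2: Midrank |d_i| (ties get averaged ranks).
ranks: |7|->6.5, |5|->2, |8|->8, |5|->2, |6|->4.5, |7|->6.5, |6|->4.5, |5|->2
Step 3: Attach original signs; sum ranks with positive sign and with negative sign.
W+ = 6.5 + 4.5 + 4.5 + 2 = 17.5
W- = 2 + 8 + 2 + 6.5 = 18.5
(Check: W+ + W- = 36 should equal n(n+1)/2 = 36.)
Step 4: Test statistic W = min(W+, W-) = 17.5.
Step 5: Ties in |d|, so use the tie-corrected normal approximation.
        E[W] = n(n+1)/4 = 8*9/4 = 18.
        Tie groups: |d|=5 (t=3), |d|=6 (t=2), |d|=7 (t=2); sum(t^3 - t) = 36.
        Var[W] = n(n+1)(2n+1)/24 - sum(t^3-t)/48 = 1224/24 - 36/48 = 50.25.
        z = (W - E[W]) / sqrt(Var[W]) = (17.5 - 18) / 7.0887 = -0.0705.
        Two-sided p = 2*Phi(z) = 0.943768.
Step 6: alpha = 0.1. fail to reject H0.

W+ = 17.5, W- = 18.5, W = min = 17.5, p = 0.943768, fail to reject H0.


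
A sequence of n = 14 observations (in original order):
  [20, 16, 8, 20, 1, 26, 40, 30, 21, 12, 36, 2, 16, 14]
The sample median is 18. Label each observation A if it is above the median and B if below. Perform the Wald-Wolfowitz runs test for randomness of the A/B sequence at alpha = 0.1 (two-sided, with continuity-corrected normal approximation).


Step 1: Compute median = 18; label A = above, B = below.
Labels in order: ABBABAAAABABBB  (n_A = 7, n_B = 7)
Step 2: Count runs R = 8.
Step 3: Under H0 (random ordering), E[R] = 2*n_A*n_B/(n_A+n_B) + 1 = 2*7*7/14 + 1 = 8.0000.
        Var[R] = 2*n_A*n_B*(2*n_A*n_B - n_A - n_B) / ((n_A+n_B)^2 * (n_A+n_B-1)) = 8232/2548 = 3.2308.
        SD[R] = 1.7974.
Step 4: R = E[R], so z = 0 with no continuity correction.
Step 5: Two-sided p-value via normal approximation = 2*(1 - Phi(|z|)) = 1.000000.
Step 6: alpha = 0.1. fail to reject H0.

R = 8, z = 0.0000, p = 1.000000, fail to reject H0.


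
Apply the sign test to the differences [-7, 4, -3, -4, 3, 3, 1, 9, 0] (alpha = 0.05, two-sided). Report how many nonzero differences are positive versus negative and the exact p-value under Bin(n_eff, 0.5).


Step 1: Discard zero differences. Original n = 9; n_eff = number of nonzero differences = 8.
Nonzero differences (with sign): -7, +4, -3, -4, +3, +3, +1, +9
Step 2: Count signs: positive = 5, negative = 3.
Step 3: Under H0: P(positive) = 0.5, so the number of positives S ~ Bin(8, 0.5).
Step 4: Two-sided exact p-value = sum of Bin(8,0.5) probabilities at or below the observed probability = 0.726562.
Step 5: alpha = 0.05. fail to reject H0.

n_eff = 8, pos = 5, neg = 3, p = 0.726562, fail to reject H0.


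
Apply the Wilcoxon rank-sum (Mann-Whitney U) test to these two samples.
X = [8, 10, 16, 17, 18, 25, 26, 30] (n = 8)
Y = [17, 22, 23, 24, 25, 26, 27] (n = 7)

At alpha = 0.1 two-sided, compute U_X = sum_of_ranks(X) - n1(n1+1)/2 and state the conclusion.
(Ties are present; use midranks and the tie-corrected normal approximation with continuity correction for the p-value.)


Step 1: Combine and sort all 15 observations; assign midranks.
sorted (value, group): (8,X), (10,X), (16,X), (17,X), (17,Y), (18,X), (22,Y), (23,Y), (24,Y), (25,X), (25,Y), (26,X), (26,Y), (27,Y), (30,X)
ranks: 8->1, 10->2, 16->3, 17->4.5, 17->4.5, 18->6, 22->7, 23->8, 24->9, 25->10.5, 25->10.5, 26->12.5, 26->12.5, 27->14, 30->15
Step 2: Rank sum for X: R1 = 1 + 2 + 3 + 4.5 + 6 + 10.5 + 12.5 + 15 = 54.5.
Step 3: U_X = R1 - n1(n1+1)/2 = 54.5 - 8*9/2 = 54.5 - 36 = 18.5.
       U_Y = n1*n2 - U_X = 56 - 18.5 = 37.5.
Step 4: Ties are present, so use the tie-corrected normal approximation (with continuity correction) for the p-value.
Step 5: p-value = 0.296324; compare to alpha = 0.1. fail to reject H0.

U_X = 18.5, p = 0.296324, fail to reject H0 at alpha = 0.1.


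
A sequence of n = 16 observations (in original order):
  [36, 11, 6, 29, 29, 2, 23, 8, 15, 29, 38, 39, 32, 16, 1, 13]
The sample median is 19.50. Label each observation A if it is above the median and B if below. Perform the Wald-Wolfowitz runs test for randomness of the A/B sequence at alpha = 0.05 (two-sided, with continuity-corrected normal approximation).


Step 1: Compute median = 19.50; label A = above, B = below.
Labels in order: ABBAABABBAAAABBB  (n_A = 8, n_B = 8)
Step 2: Count runs R = 8.
Step 3: Under H0 (random ordering), E[R] = 2*n_A*n_B/(n_A+n_B) + 1 = 2*8*8/16 + 1 = 9.0000.
        Var[R] = 2*n_A*n_B*(2*n_A*n_B - n_A - n_B) / ((n_A+n_B)^2 * (n_A+n_B-1)) = 14336/3840 = 3.7333.
        SD[R] = 1.9322.
Step 4: Continuity-corrected z = (R + 0.5 - E[R]) / SD[R] = (8 + 0.5 - 9.0000) / 1.9322 = -0.2588.
Step 5: Two-sided p-value via normal approximation = 2*(1 - Phi(|z|)) = 0.795809.
Step 6: alpha = 0.05. fail to reject H0.

R = 8, z = -0.2588, p = 0.795809, fail to reject H0.


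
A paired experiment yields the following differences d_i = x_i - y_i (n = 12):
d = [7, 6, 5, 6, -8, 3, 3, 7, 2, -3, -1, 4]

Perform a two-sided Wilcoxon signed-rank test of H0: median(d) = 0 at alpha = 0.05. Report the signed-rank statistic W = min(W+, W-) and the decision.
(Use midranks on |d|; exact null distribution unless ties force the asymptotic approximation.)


Step 1: Drop any zero differences (none here) and take |d_i|.
|d| = [7, 6, 5, 6, 8, 3, 3, 7, 2, 3, 1, 4]
Step 2: Midrank |d_i| (ties get averaged ranks).
ranks: |7|->10.5, |6|->8.5, |5|->7, |6|->8.5, |8|->12, |3|->4, |3|->4, |7|->10.5, |2|->2, |3|->4, |1|->1, |4|->6
Step 3: Attach original signs; sum ranks with positive sign and with negative sign.
W+ = 10.5 + 8.5 + 7 + 8.5 + 4 + 4 + 10.5 + 2 + 6 = 61
W- = 12 + 4 + 1 = 17
(Check: W+ + W- = 78 should equal n(n+1)/2 = 78.)
Step 4: Test statistic W = min(W+, W-) = 17.
Step 5: Ties in |d|, so use the tie-corrected normal approximation.
        E[W] = n(n+1)/4 = 12*13/4 = 39.
        Tie groups: |d|=3 (t=3), |d|=6 (t=2), |d|=7 (t=2); sum(t^3 - t) = 36.
        Var[W] = n(n+1)(2n+1)/24 - sum(t^3-t)/48 = 3900/24 - 36/48 = 161.75.
        z = (W - E[W]) / sqrt(Var[W]) = (17 - 39) / 12.7181 = -1.7298.
        Two-sided p = 2*Phi(z) = 0.083663.
Step 6: alpha = 0.05. fail to reject H0.

W+ = 61, W- = 17, W = min = 17, p = 0.083663, fail to reject H0.


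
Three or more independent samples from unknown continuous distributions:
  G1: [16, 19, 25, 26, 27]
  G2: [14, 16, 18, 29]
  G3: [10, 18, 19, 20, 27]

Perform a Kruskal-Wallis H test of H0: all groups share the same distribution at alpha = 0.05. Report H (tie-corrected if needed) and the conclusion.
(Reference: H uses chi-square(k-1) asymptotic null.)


Step 1: Combine all N = 14 observations and assign midranks.
sorted (value, group, rank): (10,G3,1), (14,G2,2), (16,G1,3.5), (16,G2,3.5), (18,G2,5.5), (18,G3,5.5), (19,G1,7.5), (19,G3,7.5), (20,G3,9), (25,G1,10), (26,G1,11), (27,G1,12.5), (27,G3,12.5), (29,G2,14)
Step 2: Sum ranks within each group.
R_1 = 44.5 (n_1 = 5)
R_2 = 25 (n_2 = 4)
R_3 = 35.5 (n_3 = 5)
Step 3: H = 12/(N(N+1)) * sum(R_i^2/n_i) - 3(N+1)
     = 12/(14*15) * (44.5^2/5 + 25^2/4 + 35.5^2/5) - 3*15
     = 0.057143 * 804.35 - 45
     = 0.962857.
Step 4: Ties present; correction factor C = 1 - 24/(14^3 - 14) = 0.991209. Corrected H = 0.962857 / 0.991209 = 0.971397.
Step 5: Under H0, H ~ chi^2(2); p-value = 0.615267.
Step 6: alpha = 0.05. fail to reject H0.

H = 0.9714, df = 2, p = 0.615267, fail to reject H0.


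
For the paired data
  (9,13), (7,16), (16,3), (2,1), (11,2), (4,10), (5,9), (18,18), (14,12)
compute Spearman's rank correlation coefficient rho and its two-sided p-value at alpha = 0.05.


Step 1: Rank x and y separately (midranks; no ties here).
rank(x): 9->5, 7->4, 16->8, 2->1, 11->6, 4->2, 5->3, 18->9, 14->7
rank(y): 13->7, 16->8, 3->3, 1->1, 2->2, 10->5, 9->4, 18->9, 12->6
Step 2: d_i = R_x(i) - R_y(i); compute d_i^2.
  (5-7)^2=4, (4-8)^2=16, (8-3)^2=25, (1-1)^2=0, (6-2)^2=16, (2-5)^2=9, (3-4)^2=1, (9-9)^2=0, (7-6)^2=1
sum(d^2) = 72.
Step 3: rho = 1 - 6*72 / (9*(9^2 - 1)) = 1 - 432/720 = 0.400000.
Step 4: Under H0, t = rho * sqrt((n-2)/(1-rho^2)) = 1.1547 ~ t(7).
Step 5: Two-sided p-value from the t-distribution with 7 df = 0.286105.
Step 6: alpha = 0.05. fail to reject H0.

rho = 0.4000, p = 0.286105, fail to reject H0 at alpha = 0.05.


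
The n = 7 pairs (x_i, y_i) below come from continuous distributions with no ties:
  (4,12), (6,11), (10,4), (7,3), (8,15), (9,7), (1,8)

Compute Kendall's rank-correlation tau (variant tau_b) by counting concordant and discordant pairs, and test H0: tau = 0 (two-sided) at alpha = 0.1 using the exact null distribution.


Step 1: Enumerate the 21 unordered pairs (i,j) with i<j and classify each by sign(x_j-x_i) * sign(y_j-y_i).
  (1,2):dx=+2,dy=-1->D; (1,3):dx=+6,dy=-8->D; (1,4):dx=+3,dy=-9->D; (1,5):dx=+4,dy=+3->C
  (1,6):dx=+5,dy=-5->D; (1,7):dx=-3,dy=-4->C; (2,3):dx=+4,dy=-7->D; (2,4):dx=+1,dy=-8->D
  (2,5):dx=+2,dy=+4->C; (2,6):dx=+3,dy=-4->D; (2,7):dx=-5,dy=-3->C; (3,4):dx=-3,dy=-1->C
  (3,5):dx=-2,dy=+11->D; (3,6):dx=-1,dy=+3->D; (3,7):dx=-9,dy=+4->D; (4,5):dx=+1,dy=+12->C
  (4,6):dx=+2,dy=+4->C; (4,7):dx=-6,dy=+5->D; (5,6):dx=+1,dy=-8->D; (5,7):dx=-7,dy=-7->C
  (6,7):dx=-8,dy=+1->D
Step 2: C = 8, D = 13, total pairs = 21.
Step 3: tau = (C - D)/(n(n-1)/2) = (8 - 13)/21 = -0.238095.
Step 4: Exact two-sided p-value (enumerate n! = 5040 permutations of y under H0): p = 0.561905.
Step 5: alpha = 0.1. fail to reject H0.

tau_b = -0.2381 (C=8, D=13), p = 0.561905, fail to reject H0.


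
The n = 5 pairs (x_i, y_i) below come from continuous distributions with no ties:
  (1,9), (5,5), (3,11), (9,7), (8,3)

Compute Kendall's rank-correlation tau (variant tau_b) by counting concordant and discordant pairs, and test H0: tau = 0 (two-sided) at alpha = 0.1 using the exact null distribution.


Step 1: Enumerate the 10 unordered pairs (i,j) with i<j and classify each by sign(x_j-x_i) * sign(y_j-y_i).
  (1,2):dx=+4,dy=-4->D; (1,3):dx=+2,dy=+2->C; (1,4):dx=+8,dy=-2->D; (1,5):dx=+7,dy=-6->D
  (2,3):dx=-2,dy=+6->D; (2,4):dx=+4,dy=+2->C; (2,5):dx=+3,dy=-2->D; (3,4):dx=+6,dy=-4->D
  (3,5):dx=+5,dy=-8->D; (4,5):dx=-1,dy=-4->C
Step 2: C = 3, D = 7, total pairs = 10.
Step 3: tau = (C - D)/(n(n-1)/2) = (3 - 7)/10 = -0.400000.
Step 4: Exact two-sided p-value (enumerate n! = 120 permutations of y under H0): p = 0.483333.
Step 5: alpha = 0.1. fail to reject H0.

tau_b = -0.4000 (C=3, D=7), p = 0.483333, fail to reject H0.


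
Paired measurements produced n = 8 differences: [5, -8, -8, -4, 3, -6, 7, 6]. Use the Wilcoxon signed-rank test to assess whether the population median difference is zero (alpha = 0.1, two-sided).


Step 1: Drop any zero differences (none here) and take |d_i|.
|d| = [5, 8, 8, 4, 3, 6, 7, 6]
Step 2: Midrank |d_i| (ties get averaged ranks).
ranks: |5|->3, |8|->7.5, |8|->7.5, |4|->2, |3|->1, |6|->4.5, |7|->6, |6|->4.5
Step 3: Attach original signs; sum ranks with positive sign and with negative sign.
W+ = 3 + 1 + 6 + 4.5 = 14.5
W- = 7.5 + 7.5 + 2 + 4.5 = 21.5
(Check: W+ + W- = 36 should equal n(n+1)/2 = 36.)
Step 4: Test statistic W = min(W+, W-) = 14.5.
Step 5: Ties in |d|, so use the tie-corrected normal approximation.
        E[W] = n(n+1)/4 = 8*9/4 = 18.
        Tie groups: |d|=6 (t=2), |d|=8 (t=2); sum(t^3 - t) = 12.
        Var[W] = n(n+1)(2n+1)/24 - sum(t^3-t)/48 = 1224/24 - 12/48 = 50.75.
        z = (W - E[W]) / sqrt(Var[W]) = (14.5 - 18) / 7.1239 = -0.4913.
        Two-sided p = 2*Phi(z) = 0.623212.
Step 6: alpha = 0.1. fail to reject H0.

W+ = 14.5, W- = 21.5, W = min = 14.5, p = 0.623212, fail to reject H0.


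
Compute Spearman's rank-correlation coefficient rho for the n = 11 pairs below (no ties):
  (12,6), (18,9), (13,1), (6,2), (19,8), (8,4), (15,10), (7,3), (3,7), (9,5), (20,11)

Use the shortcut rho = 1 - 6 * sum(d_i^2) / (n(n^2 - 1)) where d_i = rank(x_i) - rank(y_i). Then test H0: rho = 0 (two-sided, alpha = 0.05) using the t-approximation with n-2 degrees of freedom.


Step 1: Rank x and y separately (midranks; no ties here).
rank(x): 12->6, 18->9, 13->7, 6->2, 19->10, 8->4, 15->8, 7->3, 3->1, 9->5, 20->11
rank(y): 6->6, 9->9, 1->1, 2->2, 8->8, 4->4, 10->10, 3->3, 7->7, 5->5, 11->11
Step 2: d_i = R_x(i) - R_y(i); compute d_i^2.
  (6-6)^2=0, (9-9)^2=0, (7-1)^2=36, (2-2)^2=0, (10-8)^2=4, (4-4)^2=0, (8-10)^2=4, (3-3)^2=0, (1-7)^2=36, (5-5)^2=0, (11-11)^2=0
sum(d^2) = 80.
Step 3: rho = 1 - 6*80 / (11*(11^2 - 1)) = 1 - 480/1320 = 0.636364.
Step 4: Under H0, t = rho * sqrt((n-2)/(1-rho^2)) = 2.4749 ~ t(9).
Step 5: Two-sided p-value from the t-distribution with 9 df = 0.035287.
Step 6: alpha = 0.05. reject H0.

rho = 0.6364, p = 0.035287, reject H0 at alpha = 0.05.


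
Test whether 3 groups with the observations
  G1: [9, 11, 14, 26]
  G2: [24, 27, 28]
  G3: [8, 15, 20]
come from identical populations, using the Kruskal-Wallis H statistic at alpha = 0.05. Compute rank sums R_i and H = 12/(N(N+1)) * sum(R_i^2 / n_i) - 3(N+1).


Step 1: Combine all N = 10 observations and assign midranks.
sorted (value, group, rank): (8,G3,1), (9,G1,2), (11,G1,3), (14,G1,4), (15,G3,5), (20,G3,6), (24,G2,7), (26,G1,8), (27,G2,9), (28,G2,10)
Step 2: Sum ranks within each group.
R_1 = 17 (n_1 = 4)
R_2 = 26 (n_2 = 3)
R_3 = 12 (n_3 = 3)
Step 3: H = 12/(N(N+1)) * sum(R_i^2/n_i) - 3(N+1)
     = 12/(10*11) * (17^2/4 + 26^2/3 + 12^2/3) - 3*11
     = 0.109091 * 345.583 - 33
     = 4.700000.
Step 4: No ties, so H is used without correction.
Step 5: Under H0, H ~ chi^2(2); p-value = 0.095369.
Step 6: alpha = 0.05. fail to reject H0.

H = 4.7000, df = 2, p = 0.095369, fail to reject H0.


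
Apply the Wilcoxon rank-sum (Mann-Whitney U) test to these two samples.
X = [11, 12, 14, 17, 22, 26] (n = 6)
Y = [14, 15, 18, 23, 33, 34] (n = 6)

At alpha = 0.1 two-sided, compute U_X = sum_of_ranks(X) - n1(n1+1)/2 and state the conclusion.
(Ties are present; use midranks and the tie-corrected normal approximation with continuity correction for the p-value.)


Step 1: Combine and sort all 12 observations; assign midranks.
sorted (value, group): (11,X), (12,X), (14,X), (14,Y), (15,Y), (17,X), (18,Y), (22,X), (23,Y), (26,X), (33,Y), (34,Y)
ranks: 11->1, 12->2, 14->3.5, 14->3.5, 15->5, 17->6, 18->7, 22->8, 23->9, 26->10, 33->11, 34->12
Step 2: Rank sum for X: R1 = 1 + 2 + 3.5 + 6 + 8 + 10 = 30.5.
Step 3: U_X = R1 - n1(n1+1)/2 = 30.5 - 6*7/2 = 30.5 - 21 = 9.5.
       U_Y = n1*n2 - U_X = 36 - 9.5 = 26.5.
Step 4: Ties are present, so use the tie-corrected normal approximation (with continuity correction) for the p-value.
Step 5: p-value = 0.199397; compare to alpha = 0.1. fail to reject H0.

U_X = 9.5, p = 0.199397, fail to reject H0 at alpha = 0.1.


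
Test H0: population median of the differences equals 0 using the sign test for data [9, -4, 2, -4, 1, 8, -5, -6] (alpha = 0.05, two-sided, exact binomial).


Step 1: Discard zero differences. Original n = 8; n_eff = number of nonzero differences = 8.
Nonzero differences (with sign): +9, -4, +2, -4, +1, +8, -5, -6
Step 2: Count signs: positive = 4, negative = 4.
Step 3: Under H0: P(positive) = 0.5, so the number of positives S ~ Bin(8, 0.5).
Step 4: Two-sided exact p-value = sum of Bin(8,0.5) probabilities at or below the observed probability = 1.000000.
Step 5: alpha = 0.05. fail to reject H0.

n_eff = 8, pos = 4, neg = 4, p = 1.000000, fail to reject H0.


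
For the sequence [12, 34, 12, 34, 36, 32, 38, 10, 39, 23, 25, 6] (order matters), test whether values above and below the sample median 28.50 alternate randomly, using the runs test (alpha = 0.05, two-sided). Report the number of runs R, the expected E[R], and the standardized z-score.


Step 1: Compute median = 28.50; label A = above, B = below.
Labels in order: BABAAAABABBB  (n_A = 6, n_B = 6)
Step 2: Count runs R = 7.
Step 3: Under H0 (random ordering), E[R] = 2*n_A*n_B/(n_A+n_B) + 1 = 2*6*6/12 + 1 = 7.0000.
        Var[R] = 2*n_A*n_B*(2*n_A*n_B - n_A - n_B) / ((n_A+n_B)^2 * (n_A+n_B-1)) = 4320/1584 = 2.7273.
        SD[R] = 1.6514.
Step 4: R = E[R], so z = 0 with no continuity correction.
Step 5: Two-sided p-value via normal approximation = 2*(1 - Phi(|z|)) = 1.000000.
Step 6: alpha = 0.05. fail to reject H0.

R = 7, z = 0.0000, p = 1.000000, fail to reject H0.


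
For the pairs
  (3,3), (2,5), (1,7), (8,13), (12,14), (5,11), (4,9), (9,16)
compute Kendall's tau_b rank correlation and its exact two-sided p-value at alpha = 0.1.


Step 1: Enumerate the 28 unordered pairs (i,j) with i<j and classify each by sign(x_j-x_i) * sign(y_j-y_i).
  (1,2):dx=-1,dy=+2->D; (1,3):dx=-2,dy=+4->D; (1,4):dx=+5,dy=+10->C; (1,5):dx=+9,dy=+11->C
  (1,6):dx=+2,dy=+8->C; (1,7):dx=+1,dy=+6->C; (1,8):dx=+6,dy=+13->C; (2,3):dx=-1,dy=+2->D
  (2,4):dx=+6,dy=+8->C; (2,5):dx=+10,dy=+9->C; (2,6):dx=+3,dy=+6->C; (2,7):dx=+2,dy=+4->C
  (2,8):dx=+7,dy=+11->C; (3,4):dx=+7,dy=+6->C; (3,5):dx=+11,dy=+7->C; (3,6):dx=+4,dy=+4->C
  (3,7):dx=+3,dy=+2->C; (3,8):dx=+8,dy=+9->C; (4,5):dx=+4,dy=+1->C; (4,6):dx=-3,dy=-2->C
  (4,7):dx=-4,dy=-4->C; (4,8):dx=+1,dy=+3->C; (5,6):dx=-7,dy=-3->C; (5,7):dx=-8,dy=-5->C
  (5,8):dx=-3,dy=+2->D; (6,7):dx=-1,dy=-2->C; (6,8):dx=+4,dy=+5->C; (7,8):dx=+5,dy=+7->C
Step 2: C = 24, D = 4, total pairs = 28.
Step 3: tau = (C - D)/(n(n-1)/2) = (24 - 4)/28 = 0.714286.
Step 4: Exact two-sided p-value (enumerate n! = 40320 permutations of y under H0): p = 0.014137.
Step 5: alpha = 0.1. reject H0.

tau_b = 0.7143 (C=24, D=4), p = 0.014137, reject H0.


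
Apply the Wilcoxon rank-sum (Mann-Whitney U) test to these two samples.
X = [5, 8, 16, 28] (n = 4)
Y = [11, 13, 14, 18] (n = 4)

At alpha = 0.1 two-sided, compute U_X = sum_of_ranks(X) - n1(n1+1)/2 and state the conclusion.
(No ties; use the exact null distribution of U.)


Step 1: Combine and sort all 8 observations; assign midranks.
sorted (value, group): (5,X), (8,X), (11,Y), (13,Y), (14,Y), (16,X), (18,Y), (28,X)
ranks: 5->1, 8->2, 11->3, 13->4, 14->5, 16->6, 18->7, 28->8
Step 2: Rank sum for X: R1 = 1 + 2 + 6 + 8 = 17.
Step 3: U_X = R1 - n1(n1+1)/2 = 17 - 4*5/2 = 17 - 10 = 7.
       U_Y = n1*n2 - U_X = 16 - 7 = 9.
Step 4: No ties, so the exact null distribution of U (based on enumerating the C(8,4) = 70 equally likely rank assignments) gives the two-sided p-value.
Step 5: p-value = 0.885714; compare to alpha = 0.1. fail to reject H0.

U_X = 7, p = 0.885714, fail to reject H0 at alpha = 0.1.


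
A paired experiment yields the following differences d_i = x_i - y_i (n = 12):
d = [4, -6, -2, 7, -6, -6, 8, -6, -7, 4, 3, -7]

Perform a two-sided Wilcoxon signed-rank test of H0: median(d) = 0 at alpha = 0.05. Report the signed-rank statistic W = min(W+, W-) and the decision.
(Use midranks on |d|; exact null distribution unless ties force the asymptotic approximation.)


Step 1: Drop any zero differences (none here) and take |d_i|.
|d| = [4, 6, 2, 7, 6, 6, 8, 6, 7, 4, 3, 7]
Step 2: Midrank |d_i| (ties get averaged ranks).
ranks: |4|->3.5, |6|->6.5, |2|->1, |7|->10, |6|->6.5, |6|->6.5, |8|->12, |6|->6.5, |7|->10, |4|->3.5, |3|->2, |7|->10
Step 3: Attach original signs; sum ranks with positive sign and with negative sign.
W+ = 3.5 + 10 + 12 + 3.5 + 2 = 31
W- = 6.5 + 1 + 6.5 + 6.5 + 6.5 + 10 + 10 = 47
(Check: W+ + W- = 78 should equal n(n+1)/2 = 78.)
Step 4: Test statistic W = min(W+, W-) = 31.
Step 5: Ties in |d|, so use the tie-corrected normal approximation.
        E[W] = n(n+1)/4 = 12*13/4 = 39.
        Tie groups: |d|=4 (t=2), |d|=6 (t=4), |d|=7 (t=3); sum(t^3 - t) = 90.
        Var[W] = n(n+1)(2n+1)/24 - sum(t^3-t)/48 = 3900/24 - 90/48 = 160.625.
        z = (W - E[W]) / sqrt(Var[W]) = (31 - 39) / 12.6738 = -0.6312.
        Two-sided p = 2*Phi(z) = 0.527894.
Step 6: alpha = 0.05. fail to reject H0.

W+ = 31, W- = 47, W = min = 31, p = 0.527894, fail to reject H0.


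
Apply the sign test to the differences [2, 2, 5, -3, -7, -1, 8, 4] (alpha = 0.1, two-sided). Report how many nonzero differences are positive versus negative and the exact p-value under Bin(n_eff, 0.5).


Step 1: Discard zero differences. Original n = 8; n_eff = number of nonzero differences = 8.
Nonzero differences (with sign): +2, +2, +5, -3, -7, -1, +8, +4
Step 2: Count signs: positive = 5, negative = 3.
Step 3: Under H0: P(positive) = 0.5, so the number of positives S ~ Bin(8, 0.5).
Step 4: Two-sided exact p-value = sum of Bin(8,0.5) probabilities at or below the observed probability = 0.726562.
Step 5: alpha = 0.1. fail to reject H0.

n_eff = 8, pos = 5, neg = 3, p = 0.726562, fail to reject H0.


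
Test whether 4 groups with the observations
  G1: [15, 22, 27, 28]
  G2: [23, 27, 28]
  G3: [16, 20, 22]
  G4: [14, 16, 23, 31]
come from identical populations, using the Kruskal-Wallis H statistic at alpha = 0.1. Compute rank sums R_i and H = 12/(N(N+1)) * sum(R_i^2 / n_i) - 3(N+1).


Step 1: Combine all N = 14 observations and assign midranks.
sorted (value, group, rank): (14,G4,1), (15,G1,2), (16,G3,3.5), (16,G4,3.5), (20,G3,5), (22,G1,6.5), (22,G3,6.5), (23,G2,8.5), (23,G4,8.5), (27,G1,10.5), (27,G2,10.5), (28,G1,12.5), (28,G2,12.5), (31,G4,14)
Step 2: Sum ranks within each group.
R_1 = 31.5 (n_1 = 4)
R_2 = 31.5 (n_2 = 3)
R_3 = 15 (n_3 = 3)
R_4 = 27 (n_4 = 4)
Step 3: H = 12/(N(N+1)) * sum(R_i^2/n_i) - 3(N+1)
     = 12/(14*15) * (31.5^2/4 + 31.5^2/3 + 15^2/3 + 27^2/4) - 3*15
     = 0.057143 * 836.062 - 45
     = 2.775000.
Step 4: Ties present; correction factor C = 1 - 30/(14^3 - 14) = 0.989011. Corrected H = 2.775000 / 0.989011 = 2.805833.
Step 5: Under H0, H ~ chi^2(3); p-value = 0.422541.
Step 6: alpha = 0.1. fail to reject H0.

H = 2.8058, df = 3, p = 0.422541, fail to reject H0.


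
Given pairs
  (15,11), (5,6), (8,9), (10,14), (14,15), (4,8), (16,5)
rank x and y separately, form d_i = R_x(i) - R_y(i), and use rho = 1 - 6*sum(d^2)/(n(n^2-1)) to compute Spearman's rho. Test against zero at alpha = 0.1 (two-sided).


Step 1: Rank x and y separately (midranks; no ties here).
rank(x): 15->6, 5->2, 8->3, 10->4, 14->5, 4->1, 16->7
rank(y): 11->5, 6->2, 9->4, 14->6, 15->7, 8->3, 5->1
Step 2: d_i = R_x(i) - R_y(i); compute d_i^2.
  (6-5)^2=1, (2-2)^2=0, (3-4)^2=1, (4-6)^2=4, (5-7)^2=4, (1-3)^2=4, (7-1)^2=36
sum(d^2) = 50.
Step 3: rho = 1 - 6*50 / (7*(7^2 - 1)) = 1 - 300/336 = 0.107143.
Step 4: Under H0, t = rho * sqrt((n-2)/(1-rho^2)) = 0.2410 ~ t(5).
Step 5: Two-sided p-value from the t-distribution with 5 df = 0.819151.
Step 6: alpha = 0.1. fail to reject H0.

rho = 0.1071, p = 0.819151, fail to reject H0 at alpha = 0.1.


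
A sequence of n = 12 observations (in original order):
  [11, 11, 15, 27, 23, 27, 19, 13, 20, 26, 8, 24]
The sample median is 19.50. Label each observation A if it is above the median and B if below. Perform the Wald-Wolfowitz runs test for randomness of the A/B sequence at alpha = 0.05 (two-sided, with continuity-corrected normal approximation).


Step 1: Compute median = 19.50; label A = above, B = below.
Labels in order: BBBAAABBAABA  (n_A = 6, n_B = 6)
Step 2: Count runs R = 6.
Step 3: Under H0 (random ordering), E[R] = 2*n_A*n_B/(n_A+n_B) + 1 = 2*6*6/12 + 1 = 7.0000.
        Var[R] = 2*n_A*n_B*(2*n_A*n_B - n_A - n_B) / ((n_A+n_B)^2 * (n_A+n_B-1)) = 4320/1584 = 2.7273.
        SD[R] = 1.6514.
Step 4: Continuity-corrected z = (R + 0.5 - E[R]) / SD[R] = (6 + 0.5 - 7.0000) / 1.6514 = -0.3028.
Step 5: Two-sided p-value via normal approximation = 2*(1 - Phi(|z|)) = 0.762069.
Step 6: alpha = 0.05. fail to reject H0.

R = 6, z = -0.3028, p = 0.762069, fail to reject H0.


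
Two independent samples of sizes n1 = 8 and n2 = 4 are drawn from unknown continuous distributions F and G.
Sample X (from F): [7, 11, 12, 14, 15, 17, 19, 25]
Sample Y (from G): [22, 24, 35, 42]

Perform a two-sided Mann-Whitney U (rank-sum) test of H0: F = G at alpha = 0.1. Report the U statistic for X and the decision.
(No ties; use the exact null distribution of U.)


Step 1: Combine and sort all 12 observations; assign midranks.
sorted (value, group): (7,X), (11,X), (12,X), (14,X), (15,X), (17,X), (19,X), (22,Y), (24,Y), (25,X), (35,Y), (42,Y)
ranks: 7->1, 11->2, 12->3, 14->4, 15->5, 17->6, 19->7, 22->8, 24->9, 25->10, 35->11, 42->12
Step 2: Rank sum for X: R1 = 1 + 2 + 3 + 4 + 5 + 6 + 7 + 10 = 38.
Step 3: U_X = R1 - n1(n1+1)/2 = 38 - 8*9/2 = 38 - 36 = 2.
       U_Y = n1*n2 - U_X = 32 - 2 = 30.
Step 4: No ties, so the exact null distribution of U (based on enumerating the C(12,8) = 495 equally likely rank assignments) gives the two-sided p-value.
Step 5: p-value = 0.016162; compare to alpha = 0.1. reject H0.

U_X = 2, p = 0.016162, reject H0 at alpha = 0.1.


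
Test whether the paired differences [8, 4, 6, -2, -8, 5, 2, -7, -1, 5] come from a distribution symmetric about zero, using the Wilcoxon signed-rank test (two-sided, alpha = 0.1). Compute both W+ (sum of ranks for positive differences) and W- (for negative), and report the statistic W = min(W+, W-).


Step 1: Drop any zero differences (none here) and take |d_i|.
|d| = [8, 4, 6, 2, 8, 5, 2, 7, 1, 5]
Step 2: Midrank |d_i| (ties get averaged ranks).
ranks: |8|->9.5, |4|->4, |6|->7, |2|->2.5, |8|->9.5, |5|->5.5, |2|->2.5, |7|->8, |1|->1, |5|->5.5
Step 3: Attach original signs; sum ranks with positive sign and with negative sign.
W+ = 9.5 + 4 + 7 + 5.5 + 2.5 + 5.5 = 34
W- = 2.5 + 9.5 + 8 + 1 = 21
(Check: W+ + W- = 55 should equal n(n+1)/2 = 55.)
Step 4: Test statistic W = min(W+, W-) = 21.
Step 5: Ties in |d|, so use the tie-corrected normal approximation.
        E[W] = n(n+1)/4 = 10*11/4 = 27.5.
        Tie groups: |d|=2 (t=2), |d|=5 (t=2), |d|=8 (t=2); sum(t^3 - t) = 18.
        Var[W] = n(n+1)(2n+1)/24 - sum(t^3-t)/48 = 2310/24 - 18/48 = 95.875.
        z = (W - E[W]) / sqrt(Var[W]) = (21 - 27.5) / 9.7916 = -0.6638.
        Two-sided p = 2*Phi(z) = 0.506795.
Step 6: alpha = 0.1. fail to reject H0.

W+ = 34, W- = 21, W = min = 21, p = 0.506795, fail to reject H0.
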